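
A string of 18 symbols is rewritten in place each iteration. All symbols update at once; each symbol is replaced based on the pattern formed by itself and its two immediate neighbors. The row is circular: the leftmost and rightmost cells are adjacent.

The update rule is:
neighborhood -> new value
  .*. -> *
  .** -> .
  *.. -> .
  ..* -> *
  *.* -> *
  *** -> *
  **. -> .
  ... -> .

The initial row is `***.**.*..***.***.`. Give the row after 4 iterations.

iteration 1: .*.*..**.*.*.*.*.*
iteration 2: ****.*..**********
iteration 3: ***.**.*.*********
iteration 4: **.*..***.********

**.*..***.********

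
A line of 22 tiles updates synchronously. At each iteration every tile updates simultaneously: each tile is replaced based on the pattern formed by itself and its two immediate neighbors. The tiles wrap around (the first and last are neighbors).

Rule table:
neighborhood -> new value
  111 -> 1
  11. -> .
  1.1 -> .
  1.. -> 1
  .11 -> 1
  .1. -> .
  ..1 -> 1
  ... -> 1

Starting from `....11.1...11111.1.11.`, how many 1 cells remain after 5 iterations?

11111...1111111....1.1
1111.111111111.1111..1
111..11111111..111.111
11.111111111.1111..111
1..11111111..111.11111
count of 1: 17

17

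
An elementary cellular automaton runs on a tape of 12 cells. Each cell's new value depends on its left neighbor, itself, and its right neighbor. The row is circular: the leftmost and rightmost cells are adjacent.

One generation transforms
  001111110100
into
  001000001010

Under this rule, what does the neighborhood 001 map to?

0

At position 1 the neighborhood is 001; the next row has 0 there.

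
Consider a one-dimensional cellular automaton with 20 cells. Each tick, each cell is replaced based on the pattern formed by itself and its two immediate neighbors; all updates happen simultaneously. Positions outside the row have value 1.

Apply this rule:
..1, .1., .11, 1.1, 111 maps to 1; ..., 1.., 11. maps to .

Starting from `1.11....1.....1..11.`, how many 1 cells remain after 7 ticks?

13

tick 1: .11....11....11.11.1
tick 2: 11....11....11.11.11
tick 3: 1....11....11.11.111
tick 4: ....11....11.11.1111
tick 5: ...11....11.11.11111
tick 6: ..11....11.11.111111
tick 7: .11....11.11.1111111
count of 1: 13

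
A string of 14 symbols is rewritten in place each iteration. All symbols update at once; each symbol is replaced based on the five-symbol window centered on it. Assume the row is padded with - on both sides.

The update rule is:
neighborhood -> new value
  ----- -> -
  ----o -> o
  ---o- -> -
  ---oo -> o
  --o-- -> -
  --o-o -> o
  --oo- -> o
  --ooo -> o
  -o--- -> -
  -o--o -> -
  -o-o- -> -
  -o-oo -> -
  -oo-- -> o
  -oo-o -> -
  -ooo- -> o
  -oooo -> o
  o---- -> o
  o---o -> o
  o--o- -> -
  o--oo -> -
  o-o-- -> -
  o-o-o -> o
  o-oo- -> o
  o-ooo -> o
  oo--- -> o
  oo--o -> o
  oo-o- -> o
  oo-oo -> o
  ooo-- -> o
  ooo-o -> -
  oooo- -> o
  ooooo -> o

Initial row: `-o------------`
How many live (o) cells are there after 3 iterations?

---o----------
-o---o--------
---o---o------
count of o: 2

2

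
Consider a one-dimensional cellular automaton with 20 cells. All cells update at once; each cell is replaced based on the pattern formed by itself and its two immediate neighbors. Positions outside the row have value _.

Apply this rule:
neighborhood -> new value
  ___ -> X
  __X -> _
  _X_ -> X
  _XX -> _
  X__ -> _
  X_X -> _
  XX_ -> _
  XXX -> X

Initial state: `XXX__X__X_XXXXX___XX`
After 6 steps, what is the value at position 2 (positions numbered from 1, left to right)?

_X___X__X__XXX__X___
_X_X_X__X___X___X_XX
_X_X_X__X_X_X_X_X___
_X_X_X__X_X_X_X_X_XX
_X_X_X__X_X_X_X_X___  (repeats step 3; period 2)
step 6: _X_X_X__X_X_X_X_X_XX
position 2 holds X

X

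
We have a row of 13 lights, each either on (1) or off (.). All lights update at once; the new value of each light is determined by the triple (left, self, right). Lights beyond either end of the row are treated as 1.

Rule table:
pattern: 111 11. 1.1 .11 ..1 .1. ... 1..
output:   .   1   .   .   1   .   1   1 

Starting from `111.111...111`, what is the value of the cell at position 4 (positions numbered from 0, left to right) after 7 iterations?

iteration 1: ..1...1111...
iteration 2: 11.111...1111
iteration 3: .1...1111....
iteration 4: ..111...11111
iteration 5: 11..1111.....
iteration 6: .111...111111
iteration 7: ...1111......
position 4 holds 1

1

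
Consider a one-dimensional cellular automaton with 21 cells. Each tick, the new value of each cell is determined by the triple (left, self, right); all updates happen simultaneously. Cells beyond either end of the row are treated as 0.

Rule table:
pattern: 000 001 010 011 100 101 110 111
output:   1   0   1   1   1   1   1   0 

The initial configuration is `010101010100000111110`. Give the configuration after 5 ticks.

011111111111110100011
010000000000011111011
011111111111010001111
010000000001111101001
011111111101000111101

011111111101000111101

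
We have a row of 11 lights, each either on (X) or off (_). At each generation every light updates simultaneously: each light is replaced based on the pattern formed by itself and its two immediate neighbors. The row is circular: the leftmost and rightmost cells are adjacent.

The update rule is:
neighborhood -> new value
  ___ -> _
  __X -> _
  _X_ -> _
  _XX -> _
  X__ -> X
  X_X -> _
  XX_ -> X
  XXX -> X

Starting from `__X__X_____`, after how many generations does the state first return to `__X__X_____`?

___X__X____
____X__X___
_____X__X__
______X__X_
_______X__X
X_______X__
_X_______X_
__X_______X
X__X_______
_X__X______
__X__X_____

11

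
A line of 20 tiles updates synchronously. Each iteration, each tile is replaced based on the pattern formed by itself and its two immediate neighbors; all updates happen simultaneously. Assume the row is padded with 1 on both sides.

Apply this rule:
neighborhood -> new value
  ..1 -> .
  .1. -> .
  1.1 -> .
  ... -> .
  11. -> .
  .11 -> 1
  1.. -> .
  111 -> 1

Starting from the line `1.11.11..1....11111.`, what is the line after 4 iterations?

..............1.....

..1..1........1111..
..............111...
..............11....
..............1.....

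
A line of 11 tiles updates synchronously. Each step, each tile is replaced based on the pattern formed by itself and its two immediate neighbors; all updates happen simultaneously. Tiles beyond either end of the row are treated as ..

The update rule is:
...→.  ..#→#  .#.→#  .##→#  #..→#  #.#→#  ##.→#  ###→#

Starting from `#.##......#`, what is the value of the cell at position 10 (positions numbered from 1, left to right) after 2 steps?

#####....##
######..###
position 10 holds #

#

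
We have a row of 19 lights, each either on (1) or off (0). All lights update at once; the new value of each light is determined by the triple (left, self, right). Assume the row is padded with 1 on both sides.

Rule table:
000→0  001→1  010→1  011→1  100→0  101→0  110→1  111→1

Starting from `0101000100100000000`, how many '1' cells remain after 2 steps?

step 1: 0101001101100000001
step 2: 0101011101100000011
count of 1: 9

9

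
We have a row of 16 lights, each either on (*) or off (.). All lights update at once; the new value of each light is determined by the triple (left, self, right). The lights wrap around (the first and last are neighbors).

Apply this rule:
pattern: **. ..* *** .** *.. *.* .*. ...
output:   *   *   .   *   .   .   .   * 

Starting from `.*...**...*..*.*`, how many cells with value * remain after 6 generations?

generation 1: ...****.**..*...
generation 2: ****..*.**.*..**
generation 3: ...*.*..**...**.
generation 4: ***....***.****.
generation 5: *.*.****.*.*..*.
generation 6: ....*..*.....*..
count of *: 3

3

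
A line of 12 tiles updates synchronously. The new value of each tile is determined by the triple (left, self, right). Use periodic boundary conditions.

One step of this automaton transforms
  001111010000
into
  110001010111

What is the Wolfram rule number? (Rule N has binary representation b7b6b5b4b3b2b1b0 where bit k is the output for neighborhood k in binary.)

position 3: 111 → 0  (bit 7 = 0)
position 5: 110 → 1  (bit 6 = 1)
position 6: 101 → 0  (bit 5 = 0)
position 8: 100 → 0  (bit 4 = 0)
position 2: 011 → 0  (bit 3 = 0)
position 7: 010 → 1  (bit 2 = 1)
position 1: 001 → 1  (bit 1 = 1)
position 0: 000 → 1  (bit 0 = 1)
bits b7..b0 = 01000111 = 71

71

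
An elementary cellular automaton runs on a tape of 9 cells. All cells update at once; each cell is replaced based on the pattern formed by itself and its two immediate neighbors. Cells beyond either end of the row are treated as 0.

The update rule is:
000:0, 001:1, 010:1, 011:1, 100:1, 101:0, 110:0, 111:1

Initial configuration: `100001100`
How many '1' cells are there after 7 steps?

5

110011010
101110011
101101110
101001101
101111001
101110111
101100110
count of 1: 5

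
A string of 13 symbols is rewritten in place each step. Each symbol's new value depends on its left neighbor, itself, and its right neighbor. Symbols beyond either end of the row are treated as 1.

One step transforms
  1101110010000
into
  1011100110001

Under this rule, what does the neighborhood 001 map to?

1

At position 7 the neighborhood is 001; the next row has 1 there.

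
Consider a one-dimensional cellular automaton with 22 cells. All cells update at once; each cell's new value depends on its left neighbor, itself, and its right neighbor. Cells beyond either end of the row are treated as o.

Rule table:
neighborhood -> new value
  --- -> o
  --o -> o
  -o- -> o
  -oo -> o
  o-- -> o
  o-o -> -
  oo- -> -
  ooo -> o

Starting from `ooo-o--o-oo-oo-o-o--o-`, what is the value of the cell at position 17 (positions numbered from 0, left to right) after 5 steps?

oo--oooo-o--o--o-oooo-
o-ooooo--ooooooo-ooo--
--oooo-oooooooo--oo-oo
ooooo--ooooooo-ooo--oo
oooo-oooooooo--oo-oooo
position 17 holds -

-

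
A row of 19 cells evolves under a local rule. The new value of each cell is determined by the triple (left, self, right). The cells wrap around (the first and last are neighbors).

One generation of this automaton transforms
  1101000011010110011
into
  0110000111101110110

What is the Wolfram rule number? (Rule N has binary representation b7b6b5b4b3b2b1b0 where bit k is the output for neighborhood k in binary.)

position 0: 111 → 0  (bit 7 = 0)
position 1: 110 → 1  (bit 6 = 1)
position 2: 101 → 1  (bit 5 = 1)
position 4: 100 → 0  (bit 4 = 0)
position 8: 011 → 1  (bit 3 = 1)
position 3: 010 → 0  (bit 2 = 0)
position 7: 001 → 1  (bit 1 = 1)
position 5: 000 → 0  (bit 0 = 0)
bits b7..b0 = 01101010 = 106

106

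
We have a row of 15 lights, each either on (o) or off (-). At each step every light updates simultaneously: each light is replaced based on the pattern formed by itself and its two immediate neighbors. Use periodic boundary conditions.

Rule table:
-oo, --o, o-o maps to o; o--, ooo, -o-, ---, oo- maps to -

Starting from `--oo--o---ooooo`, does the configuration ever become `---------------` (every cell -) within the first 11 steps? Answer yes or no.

step 1: -oo--o---oo----
step 2: oo--o---oo-----
step 3: o--o---oo-----o
step 4: --o---oo-----oo
step 5: -o---oo-----oo-
step 6: o---oo-----oo--
step 7: ---oo-----oo--o
step 8: --oo-----oo--o-
step 9: -oo-----oo--o--
step 10: oo-----oo--o---
step 11: o-----oo--o---o
step 11 is o-----oo--o---o, still not uniform -

no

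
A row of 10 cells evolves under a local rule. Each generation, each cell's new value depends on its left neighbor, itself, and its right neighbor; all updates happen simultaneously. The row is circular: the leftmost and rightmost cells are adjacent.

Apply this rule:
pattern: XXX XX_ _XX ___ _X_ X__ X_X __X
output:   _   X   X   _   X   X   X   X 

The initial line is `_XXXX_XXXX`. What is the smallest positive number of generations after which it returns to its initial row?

2

XX__XXX__X
_XXXX_XXXX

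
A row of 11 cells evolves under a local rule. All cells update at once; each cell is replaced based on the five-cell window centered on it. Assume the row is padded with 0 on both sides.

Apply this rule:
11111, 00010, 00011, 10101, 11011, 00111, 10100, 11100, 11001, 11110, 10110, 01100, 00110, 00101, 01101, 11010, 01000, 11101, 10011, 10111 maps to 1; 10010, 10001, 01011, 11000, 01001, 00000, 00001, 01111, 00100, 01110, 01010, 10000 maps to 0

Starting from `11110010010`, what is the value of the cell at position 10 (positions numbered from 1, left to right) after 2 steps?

1

10111000001
10101000010
position 10 holds 1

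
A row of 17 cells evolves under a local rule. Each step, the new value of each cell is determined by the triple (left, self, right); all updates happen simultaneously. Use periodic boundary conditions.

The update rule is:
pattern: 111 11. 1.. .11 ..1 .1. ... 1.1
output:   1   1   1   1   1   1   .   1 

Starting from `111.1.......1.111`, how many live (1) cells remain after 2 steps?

14

111111.....111111
1111111...1111111
count of 1: 14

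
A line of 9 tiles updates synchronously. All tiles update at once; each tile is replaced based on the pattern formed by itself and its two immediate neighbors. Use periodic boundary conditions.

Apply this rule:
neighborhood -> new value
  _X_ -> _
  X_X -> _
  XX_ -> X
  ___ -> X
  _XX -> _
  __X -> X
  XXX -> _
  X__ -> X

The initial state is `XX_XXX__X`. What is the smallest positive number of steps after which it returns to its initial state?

18

step 1: _X___XXX_
step 2: X_XXX__XX
step 3: X___XXX__
step 4: _XXX__XXX
step 5: ___XXX__X
step 6: XXX__XXX_
step 7: __XXX__X_
step 8: XX__XXX_X
step 9: _XXX__X__
step 10: X__XXX_XX
step 11: XXX__X___
step 12: __XXX_XXX
step 13: XX__X___X
step 14: _XXX_XXX_
step 15: X__X___XX
step 16: XXX_XXX__
step 17: __X___XXX
step 18: XX_XXX__X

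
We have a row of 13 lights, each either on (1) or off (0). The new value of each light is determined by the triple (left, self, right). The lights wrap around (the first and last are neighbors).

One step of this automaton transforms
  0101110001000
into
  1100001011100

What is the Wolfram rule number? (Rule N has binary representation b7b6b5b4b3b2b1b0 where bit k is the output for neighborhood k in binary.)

position 4: 111 → 0  (bit 7 = 0)
position 5: 110 → 0  (bit 6 = 0)
position 2: 101 → 0  (bit 5 = 0)
position 6: 100 → 1  (bit 4 = 1)
position 3: 011 → 0  (bit 3 = 0)
position 1: 010 → 1  (bit 2 = 1)
position 0: 001 → 1  (bit 1 = 1)
position 7: 000 → 0  (bit 0 = 0)
bits b7..b0 = 00010110 = 22

22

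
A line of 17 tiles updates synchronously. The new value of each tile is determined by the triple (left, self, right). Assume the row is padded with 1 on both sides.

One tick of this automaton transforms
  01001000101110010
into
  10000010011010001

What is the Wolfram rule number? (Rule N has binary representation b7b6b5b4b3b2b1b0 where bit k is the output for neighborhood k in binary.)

position 11: 111 → 0  (bit 7 = 0)
position 12: 110 → 1  (bit 6 = 1)
position 0: 101 → 1  (bit 5 = 1)
position 2: 100 → 0  (bit 4 = 0)
position 10: 011 → 1  (bit 3 = 1)
position 1: 010 → 0  (bit 2 = 0)
position 3: 001 → 0  (bit 1 = 0)
position 6: 000 → 1  (bit 0 = 1)
bits b7..b0 = 01101001 = 105

105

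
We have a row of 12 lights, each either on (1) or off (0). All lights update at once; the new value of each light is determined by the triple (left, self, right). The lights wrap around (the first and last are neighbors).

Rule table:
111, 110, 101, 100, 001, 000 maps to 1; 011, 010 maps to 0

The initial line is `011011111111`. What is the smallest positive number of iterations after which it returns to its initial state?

101101111111
110110111111
111011011111
111101101111
111110110111
111111011011
111111101101
111111110110
011111111011
101111111101
110111111110
011011111111

12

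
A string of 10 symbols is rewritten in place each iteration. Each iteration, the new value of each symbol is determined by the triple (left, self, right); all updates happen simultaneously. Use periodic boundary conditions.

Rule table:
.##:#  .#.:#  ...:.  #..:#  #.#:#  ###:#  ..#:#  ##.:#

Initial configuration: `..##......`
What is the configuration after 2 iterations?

iteration 1: .####.....
iteration 2: ######....

######....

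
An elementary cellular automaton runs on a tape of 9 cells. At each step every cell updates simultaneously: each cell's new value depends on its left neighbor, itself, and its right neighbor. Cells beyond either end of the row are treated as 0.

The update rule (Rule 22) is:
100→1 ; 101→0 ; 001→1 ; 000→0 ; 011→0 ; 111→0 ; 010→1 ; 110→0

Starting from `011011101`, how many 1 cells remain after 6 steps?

4

step 1: 100000001
step 2: 110000011
step 3: 001000100
step 4: 011101110
step 5: 100000001  (repeats step 1; period 4)
step 6: 110000011
count of 1: 4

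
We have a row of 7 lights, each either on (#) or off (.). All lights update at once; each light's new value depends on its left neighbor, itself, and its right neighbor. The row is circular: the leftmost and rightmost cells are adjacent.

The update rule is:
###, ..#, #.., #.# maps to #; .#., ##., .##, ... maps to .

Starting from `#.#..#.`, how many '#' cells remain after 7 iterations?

4

iteration 1: .#.##.#
iteration 2: #.#..#.  (repeats iteration 0; period 2)
iteration 7: .#.##.#
count of #: 4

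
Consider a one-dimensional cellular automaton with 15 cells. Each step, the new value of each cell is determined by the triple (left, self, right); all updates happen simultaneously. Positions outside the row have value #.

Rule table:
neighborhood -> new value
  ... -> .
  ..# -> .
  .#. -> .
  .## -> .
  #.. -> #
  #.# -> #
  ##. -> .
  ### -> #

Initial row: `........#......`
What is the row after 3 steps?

step 1: #........#.....
step 2: .#........#....
step 3: #.#........#...

#.#........#...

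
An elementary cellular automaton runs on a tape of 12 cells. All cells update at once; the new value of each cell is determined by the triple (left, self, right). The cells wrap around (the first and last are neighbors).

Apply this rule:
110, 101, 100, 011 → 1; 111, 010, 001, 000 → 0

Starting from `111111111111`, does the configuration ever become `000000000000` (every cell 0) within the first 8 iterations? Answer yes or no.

yes

iteration 1: 000000000000
all cells are 0 at iteration 1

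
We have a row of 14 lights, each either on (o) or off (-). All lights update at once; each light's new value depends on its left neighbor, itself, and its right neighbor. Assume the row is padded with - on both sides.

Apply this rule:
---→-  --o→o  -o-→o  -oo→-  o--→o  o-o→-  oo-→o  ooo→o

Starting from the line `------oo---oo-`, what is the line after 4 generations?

--oo--ooo--ooo

-----o-oo-o-oo
----oo--o-o--o
---o-oooo-oooo
--oo--ooo--ooo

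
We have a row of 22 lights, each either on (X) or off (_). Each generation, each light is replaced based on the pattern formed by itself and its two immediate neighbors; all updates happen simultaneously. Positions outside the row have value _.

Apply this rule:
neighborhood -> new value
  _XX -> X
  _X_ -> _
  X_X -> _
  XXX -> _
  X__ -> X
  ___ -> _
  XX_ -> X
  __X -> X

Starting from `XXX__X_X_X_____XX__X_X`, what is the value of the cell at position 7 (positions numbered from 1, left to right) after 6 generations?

X

X_XXX_____X___XXXXX___
__X_XX___X_X_XX___XX__
_X__XXX_X____XXX_XXXX_
X_XXX_X__X__XX_X_X__XX
__X_X__XX_XXXX____XXXX
_X___XXXX_X__XX__XX__X
position 7 holds X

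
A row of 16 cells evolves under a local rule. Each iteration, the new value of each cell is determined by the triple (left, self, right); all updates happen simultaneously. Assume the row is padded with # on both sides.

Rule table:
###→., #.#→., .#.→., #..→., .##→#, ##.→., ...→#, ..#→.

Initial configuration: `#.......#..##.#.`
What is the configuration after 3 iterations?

..#####....#....
..#.....##...##.
....###.#..#.#..

....###.#..#.#..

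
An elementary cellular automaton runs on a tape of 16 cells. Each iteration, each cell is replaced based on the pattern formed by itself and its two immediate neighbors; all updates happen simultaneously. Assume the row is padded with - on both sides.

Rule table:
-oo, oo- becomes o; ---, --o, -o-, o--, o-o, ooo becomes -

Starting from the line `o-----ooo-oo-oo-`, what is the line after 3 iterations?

----------oo-oo-

------o-o-oo-oo-
----------oo-oo-
----------oo-oo-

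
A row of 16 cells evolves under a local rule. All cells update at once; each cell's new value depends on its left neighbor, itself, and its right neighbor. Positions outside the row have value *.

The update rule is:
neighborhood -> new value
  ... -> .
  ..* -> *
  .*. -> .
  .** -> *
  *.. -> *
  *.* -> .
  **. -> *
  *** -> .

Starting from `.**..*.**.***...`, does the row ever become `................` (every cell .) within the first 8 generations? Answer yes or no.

no

generation 1: .****..**.*.**.*
generation 2: .*..*****...**.*
generation 3: ..***...**.***.*
generation 4: ***.**.***.*.*.*
generation 5: ..*.**.*.*.....*
generation 6: **..**....*...**
generation 7: .******..*.*.**.
generation 8: .*....***....**.
generation 8 is .*....***....**., still not uniform .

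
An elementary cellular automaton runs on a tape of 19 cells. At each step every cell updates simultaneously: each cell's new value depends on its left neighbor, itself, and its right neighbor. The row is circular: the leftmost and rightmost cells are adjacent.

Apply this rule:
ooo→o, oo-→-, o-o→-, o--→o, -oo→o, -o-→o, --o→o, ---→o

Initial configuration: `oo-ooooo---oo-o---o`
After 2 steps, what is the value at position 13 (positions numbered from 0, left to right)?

o

o--oooo-oooo--ooooo
-ooooo--ooo-ooooooo
position 13 holds o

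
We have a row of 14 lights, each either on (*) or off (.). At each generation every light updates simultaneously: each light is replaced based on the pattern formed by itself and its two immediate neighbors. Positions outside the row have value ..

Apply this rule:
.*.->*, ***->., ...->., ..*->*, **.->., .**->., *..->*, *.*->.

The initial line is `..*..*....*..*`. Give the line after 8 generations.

..**...****.**

.******..*****
*......**.....
**....*..*....
..*..******...
.****......*..
*....*....***.
**..***..*...*
..**...****.**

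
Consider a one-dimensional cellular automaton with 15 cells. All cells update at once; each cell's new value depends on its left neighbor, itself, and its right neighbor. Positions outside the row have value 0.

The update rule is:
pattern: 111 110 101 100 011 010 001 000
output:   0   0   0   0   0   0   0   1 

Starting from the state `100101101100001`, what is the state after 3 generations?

000000000001100

000000000001100
111111111100001
000000000001100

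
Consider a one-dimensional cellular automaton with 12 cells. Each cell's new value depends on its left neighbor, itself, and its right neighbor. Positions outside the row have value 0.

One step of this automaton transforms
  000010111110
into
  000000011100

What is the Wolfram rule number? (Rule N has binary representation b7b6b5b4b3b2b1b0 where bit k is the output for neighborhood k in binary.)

128

position 7: 111 → 1  (bit 7 = 1)
position 10: 110 → 0  (bit 6 = 0)
position 5: 101 → 0  (bit 5 = 0)
position 11: 100 → 0  (bit 4 = 0)
position 6: 011 → 0  (bit 3 = 0)
position 4: 010 → 0  (bit 2 = 0)
position 3: 001 → 0  (bit 1 = 0)
position 0: 000 → 0  (bit 0 = 0)
bits b7..b0 = 10000000 = 128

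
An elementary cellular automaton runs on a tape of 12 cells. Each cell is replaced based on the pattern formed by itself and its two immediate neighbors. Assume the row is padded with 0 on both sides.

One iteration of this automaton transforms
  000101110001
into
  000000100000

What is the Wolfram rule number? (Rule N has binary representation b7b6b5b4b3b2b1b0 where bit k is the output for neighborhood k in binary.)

position 6: 111 → 1  (bit 7 = 1)
position 7: 110 → 0  (bit 6 = 0)
position 4: 101 → 0  (bit 5 = 0)
position 8: 100 → 0  (bit 4 = 0)
position 5: 011 → 0  (bit 3 = 0)
position 3: 010 → 0  (bit 2 = 0)
position 2: 001 → 0  (bit 1 = 0)
position 0: 000 → 0  (bit 0 = 0)
bits b7..b0 = 10000000 = 128

128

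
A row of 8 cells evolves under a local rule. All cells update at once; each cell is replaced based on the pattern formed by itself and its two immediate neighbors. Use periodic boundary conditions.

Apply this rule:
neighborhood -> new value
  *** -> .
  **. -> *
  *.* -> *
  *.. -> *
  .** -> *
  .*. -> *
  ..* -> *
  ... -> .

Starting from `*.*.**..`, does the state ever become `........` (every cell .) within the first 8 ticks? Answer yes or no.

********
........
all cells are . at tick 2

yes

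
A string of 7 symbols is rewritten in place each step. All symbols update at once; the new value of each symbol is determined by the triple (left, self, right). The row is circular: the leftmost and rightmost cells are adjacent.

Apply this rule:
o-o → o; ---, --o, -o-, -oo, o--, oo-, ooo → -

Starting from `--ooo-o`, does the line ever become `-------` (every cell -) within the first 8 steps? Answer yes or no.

-----o-
-------
all cells are - at step 2

yes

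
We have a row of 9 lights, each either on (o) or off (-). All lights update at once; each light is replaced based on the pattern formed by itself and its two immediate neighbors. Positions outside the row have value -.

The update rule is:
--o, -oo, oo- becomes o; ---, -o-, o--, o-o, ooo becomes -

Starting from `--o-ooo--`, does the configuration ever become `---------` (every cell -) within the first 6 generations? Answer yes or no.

yes

-o--o-o--
o--o-----
--o------
-o-------
o--------
---------
all cells are - at generation 6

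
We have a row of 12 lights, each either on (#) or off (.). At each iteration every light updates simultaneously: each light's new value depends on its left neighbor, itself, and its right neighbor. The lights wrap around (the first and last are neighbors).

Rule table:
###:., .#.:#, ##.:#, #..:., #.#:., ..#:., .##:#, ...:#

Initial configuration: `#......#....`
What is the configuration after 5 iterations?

#.####.#.##.
#.#..#.#.##.
#.#..#.#.##.  (fixed point — unchanged through iteration 5)

#.#..#.#.##.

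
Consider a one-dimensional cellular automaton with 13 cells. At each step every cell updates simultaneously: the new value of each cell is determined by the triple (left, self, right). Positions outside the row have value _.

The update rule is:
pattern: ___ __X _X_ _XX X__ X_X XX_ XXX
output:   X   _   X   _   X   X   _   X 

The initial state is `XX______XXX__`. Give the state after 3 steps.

step 1: __XXXXX__X_XX
step 2: X__XXX_X_XX__
step 3: XX__X_XXX__XX

XX__X_XXX__XX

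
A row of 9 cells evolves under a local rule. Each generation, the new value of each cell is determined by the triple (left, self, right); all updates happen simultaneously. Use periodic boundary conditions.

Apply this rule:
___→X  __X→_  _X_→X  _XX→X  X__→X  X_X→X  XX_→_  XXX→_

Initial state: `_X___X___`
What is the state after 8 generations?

_XXXX_X__

_XXX_XXXX
XX__XX___
X_X_X_XX_
XXXXXXX_X
_______XX
XXXXXX_X_
X_____XXX
_XXXX_X__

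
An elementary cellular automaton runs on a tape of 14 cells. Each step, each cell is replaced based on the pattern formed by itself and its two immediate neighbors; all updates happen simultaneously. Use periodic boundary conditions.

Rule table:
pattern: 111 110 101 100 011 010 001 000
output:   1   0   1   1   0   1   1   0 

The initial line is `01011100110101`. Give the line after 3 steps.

10101011001011

step 1: 11101011001111
step 2: 11011100110111
step 3: 10101011001011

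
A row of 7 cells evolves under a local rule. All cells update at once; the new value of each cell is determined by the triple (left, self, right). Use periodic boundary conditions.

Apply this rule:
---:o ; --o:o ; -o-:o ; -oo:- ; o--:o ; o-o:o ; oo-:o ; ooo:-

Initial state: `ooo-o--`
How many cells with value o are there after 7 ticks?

--ooooo
oo----o
-ooooo-
o----oo
ooooo--
----ooo
oooo--o
count of o: 5

5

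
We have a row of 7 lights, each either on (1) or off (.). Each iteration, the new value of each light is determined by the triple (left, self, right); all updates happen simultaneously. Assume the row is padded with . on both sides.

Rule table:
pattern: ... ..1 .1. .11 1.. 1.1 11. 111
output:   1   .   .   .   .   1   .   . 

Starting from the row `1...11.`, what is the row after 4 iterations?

iteration 1: ..1....
iteration 2: 1...111
iteration 3: ..1....  (repeats iteration 1; period 2)
iteration 4: 1...111

1...111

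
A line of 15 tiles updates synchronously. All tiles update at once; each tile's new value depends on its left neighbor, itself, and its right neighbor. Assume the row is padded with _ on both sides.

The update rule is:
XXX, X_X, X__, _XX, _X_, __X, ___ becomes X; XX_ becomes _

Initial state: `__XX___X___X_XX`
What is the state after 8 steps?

XXX_XXXXXXXXXX_
XX_XXXXXXXXXX_X
X_XXXXXXXXXX_XX
XXXXXXXXXXX_XX_
XXXXXXXXXX_XX_X
XXXXXXXXX_XX_XX
XXXXXXXX_XX_XX_
XXXXXXX_XX_XX_X

XXXXXXX_XX_XX_X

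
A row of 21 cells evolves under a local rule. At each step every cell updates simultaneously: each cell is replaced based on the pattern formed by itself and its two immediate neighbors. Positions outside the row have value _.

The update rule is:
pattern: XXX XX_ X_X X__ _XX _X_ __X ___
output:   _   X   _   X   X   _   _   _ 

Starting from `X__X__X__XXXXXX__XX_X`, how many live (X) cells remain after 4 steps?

7

_X__X__X_X____XX_XX__
__X__X____X___XX_XXX_
___X__X____X__XX_X_XX
____X__X____X_XX___XX
count of X: 7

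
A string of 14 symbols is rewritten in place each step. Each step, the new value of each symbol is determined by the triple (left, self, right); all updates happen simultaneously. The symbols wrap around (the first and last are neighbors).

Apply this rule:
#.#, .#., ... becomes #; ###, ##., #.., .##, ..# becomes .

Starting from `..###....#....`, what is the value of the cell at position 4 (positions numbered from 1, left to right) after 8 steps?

#

#.....##.#.###
..###...###...
#.....#.....##
..###.#.###...
#....###....##
..##.....##...
#....###....##  (repeats step 5; period 2)
step 8: ..##.....##...
position 4 holds #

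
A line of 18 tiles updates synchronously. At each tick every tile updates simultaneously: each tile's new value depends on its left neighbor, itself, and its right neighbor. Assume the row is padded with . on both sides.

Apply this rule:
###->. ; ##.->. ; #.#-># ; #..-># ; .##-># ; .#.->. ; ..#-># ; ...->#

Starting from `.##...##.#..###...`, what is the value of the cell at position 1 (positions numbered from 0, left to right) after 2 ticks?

##.####.#.###..###
#.##...#.##..###..
position 1 holds .

.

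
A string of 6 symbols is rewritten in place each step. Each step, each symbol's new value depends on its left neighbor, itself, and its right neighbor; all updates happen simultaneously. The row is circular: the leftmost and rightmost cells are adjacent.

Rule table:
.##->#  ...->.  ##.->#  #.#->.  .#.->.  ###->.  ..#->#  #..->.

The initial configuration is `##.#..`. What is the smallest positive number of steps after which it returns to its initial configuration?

6

step 1: ##...#
step 2: .#..##
step 3: ...###
step 4: ..##.#
step 5: .###..
step 6: ##.#..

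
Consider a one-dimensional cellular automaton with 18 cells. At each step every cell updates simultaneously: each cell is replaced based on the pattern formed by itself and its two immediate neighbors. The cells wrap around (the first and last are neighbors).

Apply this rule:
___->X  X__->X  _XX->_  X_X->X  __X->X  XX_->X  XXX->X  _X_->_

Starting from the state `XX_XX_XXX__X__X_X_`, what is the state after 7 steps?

step 1: _XX_XX_XXXX_XX_X_X
step 2: X_XX_XX_XXXX_XX_X_
step 3: _X_XX_XX_XXXX_XX_X
step 4: X_X_XX_XX_XXXX_XX_
step 5: _X_X_XX_XX_XXXX_XX
step 6: X_X_X_XX_XX_XXXX_X
step 7: XX_X_X_XX_XX_XXXX_

XX_X_X_XX_XX_XXXX_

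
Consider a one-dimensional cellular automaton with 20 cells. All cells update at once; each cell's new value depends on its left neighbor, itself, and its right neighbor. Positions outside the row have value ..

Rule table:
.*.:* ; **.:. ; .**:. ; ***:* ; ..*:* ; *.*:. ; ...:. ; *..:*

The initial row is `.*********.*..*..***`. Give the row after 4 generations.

*.*******..******.*.
*..*****.**.****..**
***.***......**.**..
.*...*.*....*.....*.

.*...*.*....*.....*.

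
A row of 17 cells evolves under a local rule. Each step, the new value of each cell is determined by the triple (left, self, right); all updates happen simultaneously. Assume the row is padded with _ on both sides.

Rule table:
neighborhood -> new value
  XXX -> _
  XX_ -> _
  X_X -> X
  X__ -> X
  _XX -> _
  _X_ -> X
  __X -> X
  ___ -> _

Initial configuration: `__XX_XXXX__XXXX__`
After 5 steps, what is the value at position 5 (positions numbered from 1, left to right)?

_X__X____XX____X_
XXXXXX__X__X__XXX
______XXXXXXXX___
_____X________X__
____XXX______XXX_
position 5 holds X

X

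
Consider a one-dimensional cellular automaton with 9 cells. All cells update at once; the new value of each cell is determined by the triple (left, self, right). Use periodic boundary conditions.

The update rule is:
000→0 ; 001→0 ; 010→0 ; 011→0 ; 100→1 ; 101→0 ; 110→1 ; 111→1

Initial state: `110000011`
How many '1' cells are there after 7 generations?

111000001
111100000
011110000
001111000
000111100
000011110
000001111
count of 1: 4

4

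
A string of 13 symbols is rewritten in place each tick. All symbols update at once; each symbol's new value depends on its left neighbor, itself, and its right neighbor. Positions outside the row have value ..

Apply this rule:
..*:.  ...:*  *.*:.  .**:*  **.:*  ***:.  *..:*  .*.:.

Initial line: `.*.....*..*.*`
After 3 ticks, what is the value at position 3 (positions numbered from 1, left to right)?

..****..*....
*.*..**..****
...*.***.*..*
position 3 holds .

.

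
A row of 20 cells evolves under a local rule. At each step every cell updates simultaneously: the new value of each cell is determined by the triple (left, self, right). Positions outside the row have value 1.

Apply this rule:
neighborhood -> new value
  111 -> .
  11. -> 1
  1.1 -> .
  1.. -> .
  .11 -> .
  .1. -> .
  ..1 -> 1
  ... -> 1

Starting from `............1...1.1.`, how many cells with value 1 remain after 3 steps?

10

step 1: .11111111111..11....
step 2: ...........1.1.1.111
step 3: .1111111111.........
count of 1: 10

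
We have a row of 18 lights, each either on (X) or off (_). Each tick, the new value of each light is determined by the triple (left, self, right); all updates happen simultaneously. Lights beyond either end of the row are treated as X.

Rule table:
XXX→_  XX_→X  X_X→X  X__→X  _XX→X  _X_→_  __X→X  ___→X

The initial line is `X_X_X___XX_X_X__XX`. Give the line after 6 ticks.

tick 1: XX_X_XXXXXX_X_XXX_
tick 2: _XX_XX____XX_XX_XX
tick 3: XXXXXXXXXXXXXXXXX_
tick 4: ________________XX
tick 5: XXXXXXXXXXXXXXXXX_  (repeats tick 3; period 2)
tick 6: ________________XX

________________XX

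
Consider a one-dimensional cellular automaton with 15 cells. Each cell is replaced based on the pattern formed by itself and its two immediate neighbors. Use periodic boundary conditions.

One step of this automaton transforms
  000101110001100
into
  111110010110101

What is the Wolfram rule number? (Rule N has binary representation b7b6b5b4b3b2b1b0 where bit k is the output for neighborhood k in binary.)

103

position 6: 111 → 0  (bit 7 = 0)
position 7: 110 → 1  (bit 6 = 1)
position 4: 101 → 1  (bit 5 = 1)
position 8: 100 → 0  (bit 4 = 0)
position 5: 011 → 0  (bit 3 = 0)
position 3: 010 → 1  (bit 2 = 1)
position 2: 001 → 1  (bit 1 = 1)
position 0: 000 → 1  (bit 0 = 1)
bits b7..b0 = 01100111 = 103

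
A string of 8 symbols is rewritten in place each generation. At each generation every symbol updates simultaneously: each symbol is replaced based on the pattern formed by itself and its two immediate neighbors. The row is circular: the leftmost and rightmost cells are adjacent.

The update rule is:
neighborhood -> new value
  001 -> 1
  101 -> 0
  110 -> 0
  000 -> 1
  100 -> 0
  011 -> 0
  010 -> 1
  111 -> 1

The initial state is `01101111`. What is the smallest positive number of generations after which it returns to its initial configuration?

40

generation 1: 00000110
generation 2: 11111000
generation 3: 01110011
generation 4: 00100100
generation 5: 11101101
generation 6: 11000000
generation 7: 00011111
generation 8: 01101110
generation 9: 10000100
generation 10: 10111101
generation 11: 00011000
generation 12: 11100011
generation 13: 11001101
generation 14: 10010000
generation 15: 10110111
generation 16: 00000011
generation 17: 01111100
generation 18: 10111001
generation 19: 00010010
generation 20: 11110110
generation 21: 01100000
generation 22: 10001111
generation 23: 00110111
generation 24: 01000010
generation 25: 11011110
generation 26: 00001100
generation 27: 11110001
generation 28: 11100110
generation 29: 01001000
generation 30: 11011011
generation 31: 10000001
generation 32: 00111110
generation 33: 11011100
generation 34: 00001001
generation 35: 01111011
generation 36: 00110000
generation 37: 11000111
generation 38: 10011011
generation 39: 00100001
generation 40: 01101111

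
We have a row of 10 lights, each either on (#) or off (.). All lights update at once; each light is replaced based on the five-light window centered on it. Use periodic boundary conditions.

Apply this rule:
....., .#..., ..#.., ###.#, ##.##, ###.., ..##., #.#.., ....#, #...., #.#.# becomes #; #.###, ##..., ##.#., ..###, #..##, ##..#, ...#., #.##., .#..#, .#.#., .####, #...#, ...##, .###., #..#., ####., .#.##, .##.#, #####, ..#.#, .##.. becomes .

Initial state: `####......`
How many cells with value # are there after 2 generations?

3

...#.####.
##......#.
count of #: 3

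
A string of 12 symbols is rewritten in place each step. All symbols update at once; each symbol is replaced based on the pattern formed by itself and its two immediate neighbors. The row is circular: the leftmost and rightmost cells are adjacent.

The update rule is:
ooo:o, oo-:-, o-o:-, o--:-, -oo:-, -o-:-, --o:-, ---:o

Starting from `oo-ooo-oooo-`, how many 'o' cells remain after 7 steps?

5

step 1: ----o---oo--
step 2: ooo---o----o
step 3: oo--o---oo--
step 4: ------o-----
step 5: ooooo---oooo
step 6: oooo--o--ooo
step 7: ooo-------oo
count of o: 5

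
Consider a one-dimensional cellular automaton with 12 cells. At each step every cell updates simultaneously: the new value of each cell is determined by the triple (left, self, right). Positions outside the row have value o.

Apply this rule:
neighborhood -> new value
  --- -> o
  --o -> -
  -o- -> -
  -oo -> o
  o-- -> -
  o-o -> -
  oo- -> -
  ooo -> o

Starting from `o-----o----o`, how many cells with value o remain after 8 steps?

5

--ooo---oo-o
--oo--o-o--o
--o--------o
----oooooo-o
-oo-ooooo--o
-o--oooo---o
----ooo--o-o
-oo-oo-----o
count of o: 5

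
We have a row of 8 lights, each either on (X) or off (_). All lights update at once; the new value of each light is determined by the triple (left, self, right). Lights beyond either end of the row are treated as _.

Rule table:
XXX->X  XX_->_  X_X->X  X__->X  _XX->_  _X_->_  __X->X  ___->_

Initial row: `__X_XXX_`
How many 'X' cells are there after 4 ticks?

_X_X_X_X
X_X_X_X_
_X_X_X_X  (repeats tick 1; period 2)
tick 4: X_X_X_X_
count of X: 4

4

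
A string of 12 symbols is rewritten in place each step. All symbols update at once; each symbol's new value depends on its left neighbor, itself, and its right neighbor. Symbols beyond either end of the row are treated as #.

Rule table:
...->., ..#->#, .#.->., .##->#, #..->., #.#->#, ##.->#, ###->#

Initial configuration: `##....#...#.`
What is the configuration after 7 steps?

##...#...#.#
##..#...#.##
##.#...#.###
###...#.####
###..#.#####
###.#.######
####.#######

####.#######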